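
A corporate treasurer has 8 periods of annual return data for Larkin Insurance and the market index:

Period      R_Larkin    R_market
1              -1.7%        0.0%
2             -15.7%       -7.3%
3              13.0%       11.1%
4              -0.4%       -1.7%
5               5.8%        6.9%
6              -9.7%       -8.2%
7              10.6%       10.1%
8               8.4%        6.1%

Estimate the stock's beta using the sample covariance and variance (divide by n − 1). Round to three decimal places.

Mean R_i = (-1.7 − 15.7 + 13.0 − 0.4 + 5.8 − 9.7 + 10.6 + 8.4) / 8 = 1.2875%
Mean R_m = (0.0 − 7.3 + 11.1 − 1.7 + 6.9 − 8.2 + 10.1 + 6.1) / 8 = 2.1250%
Σ(R_i − R̄_i)(R_m − R̄_m) = 515.5625  ⇒  Cov = 515.5625 / 7 = 73.6518
Σ(R_m − R̄_m)² = 397.3350  ⇒  Var(R_m) = 397.3350 / 7 = 56.7621
β = Cov / Var(R_m) = 73.6518 / 56.7621 = 1.2976

1.298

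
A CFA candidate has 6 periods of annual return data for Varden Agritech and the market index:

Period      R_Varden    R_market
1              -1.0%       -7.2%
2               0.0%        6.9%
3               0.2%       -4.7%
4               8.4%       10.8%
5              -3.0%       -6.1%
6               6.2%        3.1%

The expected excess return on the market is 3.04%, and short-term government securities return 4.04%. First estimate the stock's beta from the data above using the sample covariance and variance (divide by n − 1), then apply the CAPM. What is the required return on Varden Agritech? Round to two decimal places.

Mean R_i = (-1.0 + 0.0 + 0.2 + 8.4 − 3.0 + 6.2) / 6 = 1.8000%
Mean R_m = (-7.2 + 6.9 − 4.7 + 10.8 − 6.1 + 3.1) / 6 = 0.4667%
Σ(R_i − R̄_i)(R_m − R̄_m) = 129.4600  ⇒  Cov = 129.4600 / 5 = 25.8920
Σ(R_m − R̄_m)² = 283.6933  ⇒  Var(R_m) = 283.6933 / 5 = 56.7387
β = Cov / Var(R_m) = 25.8920 / 56.7387 = 0.4563
E(R) = R_f + β × MRP = 4.04% + 0.4563 × 3.04% = 5.43%

5.43%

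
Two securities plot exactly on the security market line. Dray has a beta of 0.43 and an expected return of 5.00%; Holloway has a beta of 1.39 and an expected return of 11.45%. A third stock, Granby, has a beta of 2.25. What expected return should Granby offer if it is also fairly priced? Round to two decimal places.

17.23%

MRP (SML slope) = (11.45% − 5.00%) / (1.39 − 0.43) = 6.45% / 0.96 = 6.7188%
R_f (intercept) = 5.00% − 0.43 × 6.7188% = 2.1109%
E(R_Granby) = R_f + β × MRP = 2.1109% + 2.25 × 6.7188% = 17.23%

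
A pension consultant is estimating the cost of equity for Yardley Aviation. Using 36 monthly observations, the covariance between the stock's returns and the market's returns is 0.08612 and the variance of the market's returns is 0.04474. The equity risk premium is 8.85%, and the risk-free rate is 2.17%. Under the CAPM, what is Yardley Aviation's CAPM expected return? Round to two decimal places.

β = Cov(R_i, R_m) / Var(R_m) = 0.08612 / 0.04474 = 1.9249
E(R) = R_f + β × MRP = 2.17% + 1.9249 × 8.85% = 19.21%

19.21%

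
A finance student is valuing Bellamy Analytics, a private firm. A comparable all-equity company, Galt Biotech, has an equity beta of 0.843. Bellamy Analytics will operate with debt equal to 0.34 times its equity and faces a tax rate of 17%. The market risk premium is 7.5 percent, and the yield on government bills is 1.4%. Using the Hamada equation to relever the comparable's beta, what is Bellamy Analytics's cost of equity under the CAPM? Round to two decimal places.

β_L = β_U × [1 + (1 − t)(D/E)] = 0.843 × [1 + (1 − 0.17) × 0.34]
    = 0.843 × [1 + 0.83 × 0.34] = 0.843 × 1.2822 = 1.0809
E(R) = R_f + β_L × MRP = 1.4% + 1.0809 × 7.5% = 9.51%

9.51%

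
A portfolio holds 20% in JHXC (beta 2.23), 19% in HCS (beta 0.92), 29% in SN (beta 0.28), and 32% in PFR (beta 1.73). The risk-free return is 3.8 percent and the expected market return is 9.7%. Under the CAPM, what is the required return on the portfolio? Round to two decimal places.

β_P = Σ w_i β_i = 0.20×2.23 + 0.19×0.92 + 0.29×0.28 + 0.32×1.73 = 1.2556
MRP = 9.7% − 3.8% = 5.90%
E(R_P) = R_f + β_P × MRP = 3.8% + 1.2556 × 5.9% = 11.21%

11.21%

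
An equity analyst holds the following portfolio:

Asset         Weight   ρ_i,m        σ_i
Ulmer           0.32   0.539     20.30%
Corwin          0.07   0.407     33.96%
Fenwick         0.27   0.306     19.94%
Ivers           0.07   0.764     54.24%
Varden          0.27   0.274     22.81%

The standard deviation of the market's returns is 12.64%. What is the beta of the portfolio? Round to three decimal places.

β_Ulmer = 0.539 × 20.30% / 12.64% = 0.8656
β_Corwin = 0.407 × 33.96% / 12.64% = 1.0935
β_Fenwick = 0.306 × 19.94% / 12.64% = 0.4827
β_Ivers = 0.764 × 54.24% / 12.64% = 3.2784
β_Varden = 0.274 × 22.81% / 12.64% = 0.4945
β_P = Σ w_i β_i = 0.32×0.8656 + 0.07×1.0935 + 0.27×0.4827 + 0.07×3.2784 + 0.27×0.4945 = 0.8469

0.847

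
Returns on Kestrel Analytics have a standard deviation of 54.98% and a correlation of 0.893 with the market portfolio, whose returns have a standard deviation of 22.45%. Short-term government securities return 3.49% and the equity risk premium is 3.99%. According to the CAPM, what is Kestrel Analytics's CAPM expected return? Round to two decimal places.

β = ρ × σ_i / σ_m = 0.893 × 54.98% / 22.45% = 2.1870
E(R) = 3.49% + 2.1870 × 3.99% = 12.22%

12.22%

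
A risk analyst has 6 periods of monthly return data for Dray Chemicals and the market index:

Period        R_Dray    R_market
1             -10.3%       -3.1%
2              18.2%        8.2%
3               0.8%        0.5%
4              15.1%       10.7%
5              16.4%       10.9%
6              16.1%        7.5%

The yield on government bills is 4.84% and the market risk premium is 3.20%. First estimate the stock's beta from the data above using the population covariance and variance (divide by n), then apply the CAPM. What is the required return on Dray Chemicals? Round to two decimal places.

10.95%

Mean R_i = (-10.3 + 18.2 + 0.8 + 15.1 + 16.4 + 16.1) / 6 = 9.3833%
Mean R_m = (-3.1 + 8.2 + 0.5 + 10.7 + 10.9 + 7.5) / 6 = 5.7833%
Σ(R_i − R̄_i)(R_m − R̄_m) = 317.0483  ⇒  Cov = 317.0483 / 6 = 52.8414
Σ(R_m − R̄_m)² = 165.9683  ⇒  Var(R_m) = 165.9683 / 6 = 27.6614
β = Cov / Var(R_m) = 52.8414 / 27.6614 = 1.9103
E(R) = R_f + β × MRP = 4.84% + 1.9103 × 3.20% = 10.95%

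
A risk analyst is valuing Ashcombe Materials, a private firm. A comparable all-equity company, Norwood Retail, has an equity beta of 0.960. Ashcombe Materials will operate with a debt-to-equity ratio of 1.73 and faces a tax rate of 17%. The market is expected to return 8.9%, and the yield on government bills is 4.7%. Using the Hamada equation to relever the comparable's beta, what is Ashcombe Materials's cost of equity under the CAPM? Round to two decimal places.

β_L = β_U × [1 + (1 − t)(D/E)] = 0.960 × [1 + (1 − 0.17) × 1.73]
    = 0.960 × [1 + 0.83 × 1.73] = 0.960 × 2.4359 = 2.3385
MRP = 8.9% − 4.7% = 4.20%
E(R) = R_f + β_L × MRP = 4.7% + 2.3385 × 4.2% = 14.52%

14.52%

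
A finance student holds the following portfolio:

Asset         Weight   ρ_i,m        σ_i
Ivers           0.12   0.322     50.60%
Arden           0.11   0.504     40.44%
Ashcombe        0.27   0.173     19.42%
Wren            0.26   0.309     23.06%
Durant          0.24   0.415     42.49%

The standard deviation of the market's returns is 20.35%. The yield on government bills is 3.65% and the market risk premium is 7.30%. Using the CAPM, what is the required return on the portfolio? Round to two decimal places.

β_Ivers = 0.322 × 50.60% / 20.35% = 0.8006
β_Arden = 0.504 × 40.44% / 20.35% = 1.0016
β_Ashcombe = 0.173 × 19.42% / 20.35% = 0.1651
β_Wren = 0.309 × 23.06% / 20.35% = 0.3501
β_Durant = 0.415 × 42.49% / 20.35% = 0.8665
β_P = Σ w_i β_i = 0.12×0.8006 + 0.11×1.0016 + 0.27×0.1651 + 0.26×0.3501 + 0.24×0.8665 = 0.5498
E(R_P) = R_f + β_P × MRP = 3.65% + 0.5498 × 7.30% = 7.66%

7.66%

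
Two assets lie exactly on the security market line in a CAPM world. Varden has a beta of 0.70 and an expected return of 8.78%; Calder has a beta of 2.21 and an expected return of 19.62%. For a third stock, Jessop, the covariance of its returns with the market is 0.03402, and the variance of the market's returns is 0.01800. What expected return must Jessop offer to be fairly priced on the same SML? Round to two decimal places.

17.32%

MRP = (19.62% − 8.78%) / (2.21 − 0.70) = 7.1788%
R_f = 8.78% − 0.70 × 7.1788% = 3.7548%
β_Jessop = Cov / Var(R_m) = 0.03402 / 0.01800 = 1.8900
E(R_Jessop) = R_f + β × MRP = 3.7548% + 1.8900 × 7.1788% = 17.32%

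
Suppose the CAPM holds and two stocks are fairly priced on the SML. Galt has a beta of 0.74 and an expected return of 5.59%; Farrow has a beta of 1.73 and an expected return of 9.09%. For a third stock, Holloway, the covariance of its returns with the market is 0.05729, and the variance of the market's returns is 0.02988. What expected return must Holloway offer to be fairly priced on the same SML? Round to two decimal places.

MRP = (9.09% − 5.59%) / (1.73 − 0.74) = 3.5354%
R_f = 5.59% − 0.74 × 3.5354% = 2.9738%
β_Holloway = Cov / Var(R_m) = 0.05729 / 0.02988 = 1.9173
E(R_Holloway) = R_f + β × MRP = 2.9738% + 1.9173 × 3.5354% = 9.75%

9.75%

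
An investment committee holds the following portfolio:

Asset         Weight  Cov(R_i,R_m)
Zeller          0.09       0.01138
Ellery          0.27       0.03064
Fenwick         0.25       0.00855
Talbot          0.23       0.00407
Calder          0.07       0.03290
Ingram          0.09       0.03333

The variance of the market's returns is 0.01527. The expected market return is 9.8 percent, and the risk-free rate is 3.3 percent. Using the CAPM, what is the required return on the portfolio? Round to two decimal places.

10.82%

β_Zeller = 0.01138 / 0.01527 = 0.7453
β_Ellery = 0.03064 / 0.01527 = 2.0065
β_Fenwick = 0.00855 / 0.01527 = 0.5599
β_Talbot = 0.00407 / 0.01527 = 0.2665
β_Calder = 0.03290 / 0.01527 = 2.1546
β_Ingram = 0.03333 / 0.01527 = 2.1827
β_P = Σ w_i β_i = 0.09×0.7453 + 0.27×2.0065 + 0.25×0.5599 + 0.23×0.2665 + 0.07×2.1546 + 0.09×2.1827 = 1.1574
MRP = 9.8% − 3.3% = 6.50%
E(R_P) = R_f + β_P × MRP = 3.3% + 1.1574 × 6.5% = 10.82%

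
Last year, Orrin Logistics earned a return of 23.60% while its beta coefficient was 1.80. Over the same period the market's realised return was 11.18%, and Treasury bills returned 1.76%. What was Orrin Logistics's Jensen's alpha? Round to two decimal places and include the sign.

+4.88%

Market excess return = 11.18% − 1.76% = 9.42%
CAPM benchmark = R_f + β(R_m − R_f) = 1.76% + 1.80 × 9.42% = 18.7160%
α = actual − benchmark = 23.60% − 18.7160% = +4.88%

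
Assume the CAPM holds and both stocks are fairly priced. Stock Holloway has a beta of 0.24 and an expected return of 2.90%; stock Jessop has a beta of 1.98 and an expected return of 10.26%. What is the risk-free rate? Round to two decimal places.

1.88%

Both satisfy E(R) = R_f + β·MRP, so the slope of the SML is
MRP = (10.26% − 2.90%) / (1.98 − 0.24) = 7.36% / 1.74 = 4.2299%
R_f = E(R_Holloway) − β_Holloway·MRP = 2.90% − 0.24 × 4.2299% = 1.8848%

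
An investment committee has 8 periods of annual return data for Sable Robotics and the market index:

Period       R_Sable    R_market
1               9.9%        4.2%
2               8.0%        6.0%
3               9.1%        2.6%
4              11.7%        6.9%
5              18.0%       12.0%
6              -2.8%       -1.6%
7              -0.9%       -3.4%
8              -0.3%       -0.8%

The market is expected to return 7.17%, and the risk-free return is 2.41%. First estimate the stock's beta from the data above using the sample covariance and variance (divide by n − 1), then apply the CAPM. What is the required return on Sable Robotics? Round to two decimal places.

Mean R_i = (9.9 + 8.0 + 9.1 + 11.7 + 18.0 − 2.8 − 0.9 − 0.3) / 8 = 6.5875%
Mean R_m = (4.2 + 6.0 + 2.6 + 6.9 + 12.0 − 1.6 − 3.4 − 0.8) / 8 = 3.2375%
Σ(R_i − R̄_i)(R_m − R̄_m) = 247.1338  ⇒  Cov = 247.1338 / 7 = 35.3048
Σ(R_m − R̄_m)² = 182.9188  ⇒  Var(R_m) = 182.9188 / 7 = 26.1313
β = Cov / Var(R_m) = 35.3048 / 26.1313 = 1.3511
MRP = 7.17% − 2.41% = 4.76%
E(R) = R_f + β × MRP = 2.41% + 1.3511 × 4.76% = 8.84%

8.84%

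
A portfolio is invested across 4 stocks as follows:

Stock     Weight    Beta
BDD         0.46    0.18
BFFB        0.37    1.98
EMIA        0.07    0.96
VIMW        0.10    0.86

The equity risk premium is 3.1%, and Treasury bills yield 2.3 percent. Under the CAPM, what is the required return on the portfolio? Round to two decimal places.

β_P = Σ w_i β_i = 0.46×0.18 + 0.37×1.98 + 0.07×0.96 + 0.10×0.86 = 0.9686
E(R_P) = R_f + β_P × MRP = 2.3% + 0.9686 × 3.1% = 5.30%

5.30%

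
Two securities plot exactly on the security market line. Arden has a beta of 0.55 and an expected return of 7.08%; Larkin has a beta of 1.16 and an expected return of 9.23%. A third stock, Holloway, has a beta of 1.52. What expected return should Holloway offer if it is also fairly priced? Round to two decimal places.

10.50%

MRP (SML slope) = (9.23% − 7.08%) / (1.16 − 0.55) = 2.15% / 0.61 = 3.5246%
R_f (intercept) = 7.08% − 0.55 × 3.5246% = 5.1415%
E(R_Holloway) = R_f + β × MRP = 5.1415% + 1.52 × 3.5246% = 10.50%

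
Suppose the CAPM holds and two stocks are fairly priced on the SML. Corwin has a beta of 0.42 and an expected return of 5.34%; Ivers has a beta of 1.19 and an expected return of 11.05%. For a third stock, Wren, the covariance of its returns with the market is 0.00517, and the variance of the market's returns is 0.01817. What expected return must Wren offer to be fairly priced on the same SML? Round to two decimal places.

MRP = (11.05% − 5.34%) / (1.19 − 0.42) = 7.4156%
R_f = 5.34% − 0.42 × 7.4156% = 2.2254%
β_Wren = Cov / Var(R_m) = 0.00517 / 0.01817 = 0.2845
E(R_Wren) = R_f + β × MRP = 2.2254% + 0.2845 × 7.4156% = 4.34%

4.34%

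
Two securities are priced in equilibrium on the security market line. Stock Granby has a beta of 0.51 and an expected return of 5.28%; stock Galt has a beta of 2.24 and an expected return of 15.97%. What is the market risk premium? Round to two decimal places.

6.18%

Both satisfy E(R) = R_f + β·MRP, so the slope of the SML is
MRP = (15.97% − 5.28%) / (2.24 − 0.51) = 10.69% / 1.73 = 6.1792%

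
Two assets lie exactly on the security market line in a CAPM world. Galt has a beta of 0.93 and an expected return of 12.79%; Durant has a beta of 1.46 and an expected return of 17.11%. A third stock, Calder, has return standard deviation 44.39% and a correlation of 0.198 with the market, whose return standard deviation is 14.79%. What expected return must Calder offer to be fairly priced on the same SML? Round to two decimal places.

MRP = (17.11% − 12.79%) / (1.46 − 0.93) = 8.1509%
R_f = 12.79% − 0.93 × 8.1509% = 5.2097%
β_Calder = ρ·σ_i/σ_m = 0.198 × 44.39 / 14.79 = 0.5943
E(R_Calder) = R_f + β × MRP = 5.2097% + 0.5943 × 8.1509% = 10.05%

10.05%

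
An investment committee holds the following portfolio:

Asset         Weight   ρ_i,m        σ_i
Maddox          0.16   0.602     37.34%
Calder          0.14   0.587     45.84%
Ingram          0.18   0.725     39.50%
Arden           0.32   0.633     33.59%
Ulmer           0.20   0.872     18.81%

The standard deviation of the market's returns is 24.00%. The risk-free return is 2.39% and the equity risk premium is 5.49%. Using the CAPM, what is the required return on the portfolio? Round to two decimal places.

7.56%

β_Maddox = 0.602 × 37.34% / 24.00% = 0.9366
β_Calder = 0.587 × 45.84% / 24.00% = 1.1212
β_Ingram = 0.725 × 39.50% / 24.00% = 1.1932
β_Arden = 0.633 × 33.59% / 24.00% = 0.8859
β_Ulmer = 0.872 × 18.81% / 24.00% = 0.6834
β_P = Σ w_i β_i = 0.16×0.9366 + 0.14×1.1212 + 0.18×1.1932 + 0.32×0.8859 + 0.20×0.6834 = 0.9418
E(R_P) = R_f + β_P × MRP = 2.39% + 0.9418 × 5.49% = 7.56%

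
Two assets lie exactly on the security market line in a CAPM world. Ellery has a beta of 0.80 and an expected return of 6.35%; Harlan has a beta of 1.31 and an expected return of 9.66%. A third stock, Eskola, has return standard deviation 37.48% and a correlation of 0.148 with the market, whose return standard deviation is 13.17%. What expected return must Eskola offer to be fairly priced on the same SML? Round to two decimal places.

3.89%

MRP = (9.66% − 6.35%) / (1.31 − 0.80) = 6.4902%
R_f = 6.35% − 0.80 × 6.4902% = 1.1578%
β_Eskola = ρ·σ_i/σ_m = 0.148 × 37.48 / 13.17 = 0.4212
E(R_Eskola) = R_f + β × MRP = 1.1578% + 0.4212 × 6.4902% = 3.89%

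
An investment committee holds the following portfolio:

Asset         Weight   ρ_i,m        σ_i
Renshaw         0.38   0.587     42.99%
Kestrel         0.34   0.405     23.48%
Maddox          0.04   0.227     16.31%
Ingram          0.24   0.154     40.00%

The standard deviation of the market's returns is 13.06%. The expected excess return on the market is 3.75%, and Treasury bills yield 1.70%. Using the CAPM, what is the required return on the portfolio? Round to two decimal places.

5.85%

β_Renshaw = 0.587 × 42.99% / 13.06% = 1.9322
β_Kestrel = 0.405 × 23.48% / 13.06% = 0.7281
β_Maddox = 0.227 × 16.31% / 13.06% = 0.2835
β_Ingram = 0.154 × 40.00% / 13.06% = 0.4717
β_P = Σ w_i β_i = 0.38×1.9322 + 0.34×0.7281 + 0.04×0.2835 + 0.24×0.4717 = 1.1063
E(R_P) = R_f + β_P × MRP = 1.70% + 1.1063 × 3.75% = 5.85%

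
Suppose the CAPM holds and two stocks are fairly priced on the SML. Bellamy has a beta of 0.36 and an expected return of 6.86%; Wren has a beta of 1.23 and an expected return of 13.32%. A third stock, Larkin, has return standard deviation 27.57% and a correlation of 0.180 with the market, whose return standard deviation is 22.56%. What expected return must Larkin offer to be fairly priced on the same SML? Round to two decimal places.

5.82%

MRP = (13.32% − 6.86%) / (1.23 − 0.36) = 7.4253%
R_f = 6.86% − 0.36 × 7.4253% = 4.1869%
β_Larkin = ρ·σ_i/σ_m = 0.180 × 27.57 / 22.56 = 0.2200
E(R_Larkin) = R_f + β × MRP = 4.1869% + 0.2200 × 7.4253% = 5.82%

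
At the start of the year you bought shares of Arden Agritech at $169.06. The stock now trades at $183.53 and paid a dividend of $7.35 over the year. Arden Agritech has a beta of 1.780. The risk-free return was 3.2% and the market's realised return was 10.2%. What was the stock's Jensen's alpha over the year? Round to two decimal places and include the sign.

-2.75%

Realised HPR = (P1 + D1 − P0) / P0 = (183.53 + 7.35 − 169.06) / 169.06 = 21.82 / 169.06 = 12.9067%
MRP = 10.2% − 3.2% = 7.00%
CAPM required = R_f + β·MRP = 3.2% + 1.780 × 7.0% = 15.6600%
α = realised − required = 12.9067% − 15.6600% = -2.75%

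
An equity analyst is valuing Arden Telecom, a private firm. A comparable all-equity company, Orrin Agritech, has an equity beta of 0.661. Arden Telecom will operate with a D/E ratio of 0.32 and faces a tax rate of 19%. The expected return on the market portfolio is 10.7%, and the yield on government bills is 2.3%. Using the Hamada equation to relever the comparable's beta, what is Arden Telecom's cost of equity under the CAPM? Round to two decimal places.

β_L = β_U × [1 + (1 − t)(D/E)] = 0.661 × [1 + (1 − 0.19) × 0.32]
    = 0.661 × [1 + 0.81 × 0.32] = 0.661 × 1.2592 = 0.8323
MRP = 10.7% − 2.3% = 8.40%
E(R) = R_f + β_L × MRP = 2.3% + 0.8323 × 8.4% = 9.29%

9.29%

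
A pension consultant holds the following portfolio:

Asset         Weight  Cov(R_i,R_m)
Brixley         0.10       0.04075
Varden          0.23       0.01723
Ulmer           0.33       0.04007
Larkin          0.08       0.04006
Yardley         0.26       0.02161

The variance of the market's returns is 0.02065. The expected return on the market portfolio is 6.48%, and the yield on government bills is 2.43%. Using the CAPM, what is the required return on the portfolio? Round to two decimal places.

8.33%

β_Brixley = 0.04075 / 0.02065 = 1.9734
β_Varden = 0.01723 / 0.02065 = 0.8344
β_Ulmer = 0.04007 / 0.02065 = 1.9404
β_Larkin = 0.04006 / 0.02065 = 1.9400
β_Yardley = 0.02161 / 0.02065 = 1.0465
β_P = Σ w_i β_i = 0.10×1.9734 + 0.23×0.8344 + 0.33×1.9404 + 0.08×1.9400 + 0.26×1.0465 = 1.4569
MRP = 6.48% − 2.43% = 4.05%
E(R_P) = R_f + β_P × MRP = 2.43% + 1.4569 × 4.05% = 8.33%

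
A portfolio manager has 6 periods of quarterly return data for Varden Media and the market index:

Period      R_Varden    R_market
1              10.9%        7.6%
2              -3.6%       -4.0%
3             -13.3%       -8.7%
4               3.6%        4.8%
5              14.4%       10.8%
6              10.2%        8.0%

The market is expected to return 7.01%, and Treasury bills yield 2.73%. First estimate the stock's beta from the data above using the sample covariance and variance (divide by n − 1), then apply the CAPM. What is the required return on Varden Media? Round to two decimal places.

Mean R_i = (10.9 − 3.6 − 13.3 + 3.6 + 14.4 + 10.2) / 6 = 3.7000%
Mean R_m = (7.6 − 4.0 − 8.7 + 4.8 + 10.8 + 8.0) / 6 = 3.0833%
Σ(R_i − R̄_i)(R_m − R̄_m) = 398.9000  ⇒  Cov = 398.9000 / 5 = 79.7800
Σ(R_m − R̄_m)² = 296.0883  ⇒  Var(R_m) = 296.0883 / 5 = 59.2177
β = Cov / Var(R_m) = 79.7800 / 59.2177 = 1.3472
MRP = 7.01% − 2.73% = 4.28%
E(R) = R_f + β × MRP = 2.73% + 1.3472 × 4.28% = 8.50%

8.50%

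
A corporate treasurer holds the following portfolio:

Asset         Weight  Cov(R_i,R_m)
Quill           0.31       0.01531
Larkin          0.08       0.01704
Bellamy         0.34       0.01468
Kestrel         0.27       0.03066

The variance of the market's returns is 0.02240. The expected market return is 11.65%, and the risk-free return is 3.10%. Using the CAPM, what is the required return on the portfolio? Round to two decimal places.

10.50%

β_Quill = 0.01531 / 0.02240 = 0.6835
β_Larkin = 0.01704 / 0.02240 = 0.7607
β_Bellamy = 0.01468 / 0.02240 = 0.6554
β_Kestrel = 0.03066 / 0.02240 = 1.3688
β_P = Σ w_i β_i = 0.31×0.6835 + 0.08×0.7607 + 0.34×0.6554 + 0.27×1.3688 = 0.8652
MRP = 11.65% − 3.10% = 8.55%
E(R_P) = R_f + β_P × MRP = 3.10% + 0.8652 × 8.55% = 10.50%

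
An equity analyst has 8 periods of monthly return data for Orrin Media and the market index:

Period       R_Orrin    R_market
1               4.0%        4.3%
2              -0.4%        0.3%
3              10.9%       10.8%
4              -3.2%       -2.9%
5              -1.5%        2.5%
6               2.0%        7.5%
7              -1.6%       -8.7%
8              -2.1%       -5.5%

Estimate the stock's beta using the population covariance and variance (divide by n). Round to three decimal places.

0.568

Mean R_i = (4.0 − 0.4 + 10.9 − 3.2 − 1.5 + 2.0 − 1.6 − 2.1) / 8 = 1.0125%
Mean R_m = (4.3 + 0.3 + 10.8 − 2.9 + 2.5 + 7.5 − 8.7 − 5.5) / 8 = 1.0375%
Σ(R_i − R̄_i)(R_m − R̄_m) = 172.3963  ⇒  Cov = 172.3963 / 8 = 21.5495
Σ(R_m − R̄_m)² = 303.4588  ⇒  Var(R_m) = 303.4588 / 8 = 37.9324
β = Cov / Var(R_m) = 21.5495 / 37.9324 = 0.5681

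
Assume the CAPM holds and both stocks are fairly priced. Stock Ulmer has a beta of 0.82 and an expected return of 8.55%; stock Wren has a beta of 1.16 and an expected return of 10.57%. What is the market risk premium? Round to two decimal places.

Both satisfy E(R) = R_f + β·MRP, so the slope of the SML is
MRP = (10.57% − 8.55%) / (1.16 − 0.82) = 2.02% / 0.34 = 5.9412%

5.94%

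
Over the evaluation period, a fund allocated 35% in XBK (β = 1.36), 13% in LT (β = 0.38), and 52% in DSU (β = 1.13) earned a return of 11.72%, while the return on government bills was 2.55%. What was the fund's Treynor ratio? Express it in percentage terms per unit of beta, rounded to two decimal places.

β_P = 0.35×1.36 + 0.13×0.38 + 0.52×1.13 = 1.1130
Treynor = (R_P − R_f) / β_P = (11.72% − 2.55%) / 1.1130 = 9.17% / 1.1130 = 8.24%

8.24%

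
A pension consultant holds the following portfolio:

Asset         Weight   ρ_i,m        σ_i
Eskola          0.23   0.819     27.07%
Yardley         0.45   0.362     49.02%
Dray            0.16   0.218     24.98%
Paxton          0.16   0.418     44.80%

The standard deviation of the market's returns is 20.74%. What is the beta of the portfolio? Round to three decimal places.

0.817

β_Eskola = 0.819 × 27.07% / 20.74% = 1.0690
β_Yardley = 0.362 × 49.02% / 20.74% = 0.8556
β_Dray = 0.218 × 24.98% / 20.74% = 0.2626
β_Paxton = 0.418 × 44.80% / 20.74% = 0.9029
β_P = Σ w_i β_i = 0.23×1.0690 + 0.45×0.8556 + 0.16×0.2626 + 0.16×0.9029 = 0.8174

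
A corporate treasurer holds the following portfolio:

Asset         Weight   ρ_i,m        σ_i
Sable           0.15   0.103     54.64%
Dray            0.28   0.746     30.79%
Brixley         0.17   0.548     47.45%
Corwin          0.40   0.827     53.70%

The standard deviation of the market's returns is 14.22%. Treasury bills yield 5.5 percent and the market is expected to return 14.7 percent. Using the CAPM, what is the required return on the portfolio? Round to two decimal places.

24.56%

β_Sable = 0.103 × 54.64% / 14.22% = 0.3958
β_Dray = 0.746 × 30.79% / 14.22% = 1.6153
β_Brixley = 0.548 × 47.45% / 14.22% = 1.8286
β_Corwin = 0.827 × 53.70% / 14.22% = 3.1231
β_P = Σ w_i β_i = 0.15×0.3958 + 0.28×1.6153 + 0.17×1.8286 + 0.40×3.1231 = 2.0718
MRP = 14.7% − 5.5% = 9.20%
E(R_P) = R_f + β_P × MRP = 5.5% + 2.0718 × 9.2% = 24.56%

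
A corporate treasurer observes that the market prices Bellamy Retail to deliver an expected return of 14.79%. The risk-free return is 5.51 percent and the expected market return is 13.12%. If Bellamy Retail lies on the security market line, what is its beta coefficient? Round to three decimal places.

MRP = 13.12% − 5.51% = 7.61%
β = (E(R) − R_f) / MRP = (14.79% − 5.51%) / 7.61% = 9.28% / 7.61% = 1.219

1.219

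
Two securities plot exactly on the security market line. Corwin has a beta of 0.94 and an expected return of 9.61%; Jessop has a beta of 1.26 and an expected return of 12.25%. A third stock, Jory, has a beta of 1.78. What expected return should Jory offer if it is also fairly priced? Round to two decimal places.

16.54%

MRP (SML slope) = (12.25% − 9.61%) / (1.26 − 0.94) = 2.64% / 0.32 = 8.2500%
R_f (intercept) = 9.61% − 0.94 × 8.2500% = 1.8550%
E(R_Jory) = R_f + β × MRP = 1.8550% + 1.78 × 8.2500% = 16.54%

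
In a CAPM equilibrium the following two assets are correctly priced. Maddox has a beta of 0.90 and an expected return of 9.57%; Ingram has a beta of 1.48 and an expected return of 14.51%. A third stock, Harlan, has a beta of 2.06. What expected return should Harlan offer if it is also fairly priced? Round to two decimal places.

19.45%

MRP (SML slope) = (14.51% − 9.57%) / (1.48 − 0.90) = 4.94% / 0.58 = 8.5172%
R_f (intercept) = 9.57% − 0.90 × 8.5172% = 1.9045%
E(R_Harlan) = R_f + β × MRP = 1.9045% + 2.06 × 8.5172% = 19.45%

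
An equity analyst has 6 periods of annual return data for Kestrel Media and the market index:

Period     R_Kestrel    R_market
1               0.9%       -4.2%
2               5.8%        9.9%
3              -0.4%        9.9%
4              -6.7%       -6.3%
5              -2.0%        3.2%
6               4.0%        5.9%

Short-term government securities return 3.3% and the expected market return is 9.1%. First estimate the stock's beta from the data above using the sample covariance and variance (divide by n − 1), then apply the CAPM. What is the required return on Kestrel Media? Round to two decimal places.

Mean R_i = (0.9 + 5.8 − 0.4 − 6.7 − 2.0 + 4.0) / 6 = 0.2667%
Mean R_m = (-4.2 + 9.9 + 9.9 − 6.3 + 3.2 + 5.9) / 6 = 3.0667%
Σ(R_i − R̄_i)(R_m − R̄_m) = 104.1833  ⇒  Cov = 104.1833 / 5 = 20.8367
Σ(R_m − R̄_m)² = 241.9733  ⇒  Var(R_m) = 241.9733 / 5 = 48.3947
β = Cov / Var(R_m) = 20.8367 / 48.3947 = 0.4306
MRP = 9.1% − 3.3% = 5.80%
E(R) = R_f + β × MRP = 3.3% + 0.4306 × 5.8% = 5.80%

5.80%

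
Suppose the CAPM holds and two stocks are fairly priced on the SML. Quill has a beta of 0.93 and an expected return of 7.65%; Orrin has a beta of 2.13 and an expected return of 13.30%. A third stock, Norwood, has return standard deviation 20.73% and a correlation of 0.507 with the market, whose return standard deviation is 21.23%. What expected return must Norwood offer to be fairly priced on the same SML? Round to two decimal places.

MRP = (13.30% − 7.65%) / (2.13 − 0.93) = 4.7083%
R_f = 7.65% − 0.93 × 4.7083% = 3.2713%
β_Norwood = ρ·σ_i/σ_m = 0.507 × 20.73 / 21.23 = 0.4951
E(R_Norwood) = R_f + β × MRP = 3.2713% + 0.4951 × 4.7083% = 5.60%

5.60%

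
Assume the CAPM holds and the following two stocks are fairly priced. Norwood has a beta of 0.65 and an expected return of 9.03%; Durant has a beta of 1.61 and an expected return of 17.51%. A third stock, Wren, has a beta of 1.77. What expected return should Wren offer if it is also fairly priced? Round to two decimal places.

MRP (SML slope) = (17.51% − 9.03%) / (1.61 − 0.65) = 8.48% / 0.96 = 8.8333%
R_f (intercept) = 9.03% − 0.65 × 8.8333% = 3.2884%
E(R_Wren) = R_f + β × MRP = 3.2884% + 1.77 × 8.8333% = 18.92%

18.92%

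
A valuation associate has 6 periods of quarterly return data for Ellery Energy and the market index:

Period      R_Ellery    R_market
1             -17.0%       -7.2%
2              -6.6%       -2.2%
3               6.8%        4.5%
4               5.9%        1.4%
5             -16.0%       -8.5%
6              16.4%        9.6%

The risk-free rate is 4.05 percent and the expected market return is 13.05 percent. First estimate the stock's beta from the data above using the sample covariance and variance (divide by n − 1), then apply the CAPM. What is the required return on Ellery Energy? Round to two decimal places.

Mean R_i = (-17.0 − 6.6 + 6.8 + 5.9 − 16.0 + 16.4) / 6 = -1.7500%
Mean R_m = (-7.2 − 2.2 + 4.5 + 1.4 − 8.5 + 9.6) / 6 = -0.4000%
Σ(R_i − R̄_i)(R_m − R̄_m) = 465.0200  ⇒  Cov = 465.0200 / 5 = 93.0040
Σ(R_m − R̄_m)² = 242.3400  ⇒  Var(R_m) = 242.3400 / 5 = 48.4680
β = Cov / Var(R_m) = 93.0040 / 48.4680 = 1.9189
MRP = 13.05% − 4.05% = 9.00%
E(R) = R_f + β × MRP = 4.05% + 1.9189 × 9.00% = 21.32%

21.32%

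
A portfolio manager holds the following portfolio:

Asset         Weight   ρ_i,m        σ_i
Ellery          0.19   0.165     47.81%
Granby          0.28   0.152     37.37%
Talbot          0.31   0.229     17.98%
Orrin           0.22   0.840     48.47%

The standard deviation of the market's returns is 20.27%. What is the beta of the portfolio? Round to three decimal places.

β_Ellery = 0.165 × 47.81% / 20.27% = 0.3892
β_Granby = 0.152 × 37.37% / 20.27% = 0.2802
β_Talbot = 0.229 × 17.98% / 20.27% = 0.2031
β_Orrin = 0.840 × 48.47% / 20.27% = 2.0086
β_P = Σ w_i β_i = 0.19×0.3892 + 0.28×0.2802 + 0.31×0.2031 + 0.22×2.0086 = 0.6573

0.657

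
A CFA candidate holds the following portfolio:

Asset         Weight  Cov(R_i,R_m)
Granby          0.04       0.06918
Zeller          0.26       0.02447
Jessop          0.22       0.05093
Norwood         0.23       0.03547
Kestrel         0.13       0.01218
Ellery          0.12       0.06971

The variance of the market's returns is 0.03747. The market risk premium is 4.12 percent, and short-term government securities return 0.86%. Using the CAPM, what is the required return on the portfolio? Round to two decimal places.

β_Granby = 0.06918 / 0.03747 = 1.8463
β_Zeller = 0.02447 / 0.03747 = 0.6531
β_Jessop = 0.05093 / 0.03747 = 1.3592
β_Norwood = 0.03547 / 0.03747 = 0.9466
β_Kestrel = 0.01218 / 0.03747 = 0.3251
β_Ellery = 0.06971 / 0.03747 = 1.8604
β_P = Σ w_i β_i = 0.04×1.8463 + 0.26×0.6531 + 0.22×1.3592 + 0.23×0.9466 + 0.13×0.3251 + 0.12×1.8604 = 1.0259
E(R_P) = R_f + β_P × MRP = 0.86% + 1.0259 × 4.12% = 5.09%

5.09%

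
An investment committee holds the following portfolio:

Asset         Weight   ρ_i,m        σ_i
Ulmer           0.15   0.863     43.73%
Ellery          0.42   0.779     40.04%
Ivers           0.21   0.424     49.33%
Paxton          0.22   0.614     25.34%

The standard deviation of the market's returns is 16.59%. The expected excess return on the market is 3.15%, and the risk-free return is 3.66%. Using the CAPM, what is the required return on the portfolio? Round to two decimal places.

8.71%

β_Ulmer = 0.863 × 43.73% / 16.59% = 2.2748
β_Ellery = 0.779 × 40.04% / 16.59% = 1.8801
β_Ivers = 0.424 × 49.33% / 16.59% = 1.2608
β_Paxton = 0.614 × 25.34% / 16.59% = 0.9378
β_P = Σ w_i β_i = 0.15×2.2748 + 0.42×1.8801 + 0.21×1.2608 + 0.22×0.9378 = 1.6019
E(R_P) = R_f + β_P × MRP = 3.66% + 1.6019 × 3.15% = 8.71%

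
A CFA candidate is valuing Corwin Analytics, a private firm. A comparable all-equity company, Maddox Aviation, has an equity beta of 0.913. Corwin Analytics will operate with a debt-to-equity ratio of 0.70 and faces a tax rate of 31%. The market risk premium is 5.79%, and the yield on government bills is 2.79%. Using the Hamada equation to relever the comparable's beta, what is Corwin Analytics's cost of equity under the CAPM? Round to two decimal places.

β_L = β_U × [1 + (1 − t)(D/E)] = 0.913 × [1 + (1 − 0.31) × 0.70]
    = 0.913 × [1 + 0.69 × 0.70] = 0.913 × 1.4830 = 1.3540
E(R) = R_f + β_L × MRP = 2.79% + 1.3540 × 5.79% = 10.63%

10.63%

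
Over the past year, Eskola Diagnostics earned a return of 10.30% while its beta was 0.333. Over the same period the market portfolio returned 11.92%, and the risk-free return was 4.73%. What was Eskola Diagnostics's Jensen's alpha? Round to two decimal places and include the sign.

Market excess return = 11.92% − 4.73% = 7.19%
CAPM benchmark = R_f + β(R_m − R_f) = 4.73% + 0.333 × 7.19% = 7.12427%
α = actual − benchmark = 10.30% − 7.12427% = +3.18%

+3.18%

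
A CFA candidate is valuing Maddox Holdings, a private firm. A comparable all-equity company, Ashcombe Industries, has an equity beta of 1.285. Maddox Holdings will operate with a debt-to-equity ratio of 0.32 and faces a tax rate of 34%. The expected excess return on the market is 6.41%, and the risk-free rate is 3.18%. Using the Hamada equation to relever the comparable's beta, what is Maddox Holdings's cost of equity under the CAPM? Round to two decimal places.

13.16%

β_L = β_U × [1 + (1 − t)(D/E)] = 1.285 × [1 + (1 − 0.34) × 0.32]
    = 1.285 × [1 + 0.66 × 0.32] = 1.285 × 1.2112 = 1.5564
E(R) = R_f + β_L × MRP = 3.18% + 1.5564 × 6.41% = 13.16%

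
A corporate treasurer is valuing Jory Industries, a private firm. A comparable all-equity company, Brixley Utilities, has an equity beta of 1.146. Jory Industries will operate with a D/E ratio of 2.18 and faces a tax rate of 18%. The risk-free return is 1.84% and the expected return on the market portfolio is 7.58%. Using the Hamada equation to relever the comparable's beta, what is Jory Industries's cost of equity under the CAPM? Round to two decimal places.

β_L = β_U × [1 + (1 − t)(D/E)] = 1.146 × [1 + (1 − 0.18) × 2.18]
    = 1.146 × [1 + 0.82 × 2.18] = 1.146 × 2.7876 = 3.1946
MRP = 7.58% − 1.84% = 5.74%
E(R) = R_f + β_L × MRP = 1.84% + 3.1946 × 5.74% = 20.18%

20.18%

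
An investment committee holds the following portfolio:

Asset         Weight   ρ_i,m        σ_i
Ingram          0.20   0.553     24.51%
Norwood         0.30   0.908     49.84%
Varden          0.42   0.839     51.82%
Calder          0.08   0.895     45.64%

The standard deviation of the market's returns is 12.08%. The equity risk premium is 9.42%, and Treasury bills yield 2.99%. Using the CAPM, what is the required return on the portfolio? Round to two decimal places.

β_Ingram = 0.553 × 24.51% / 12.08% = 1.1220
β_Norwood = 0.908 × 49.84% / 12.08% = 3.7463
β_Varden = 0.839 × 51.82% / 12.08% = 3.5991
β_Calder = 0.895 × 45.64% / 12.08% = 3.3814
β_P = Σ w_i β_i = 0.20×1.1220 + 0.30×3.7463 + 0.42×3.5991 + 0.08×3.3814 = 3.1304
E(R_P) = R_f + β_P × MRP = 2.99% + 3.1304 × 9.42% = 32.48%

32.48%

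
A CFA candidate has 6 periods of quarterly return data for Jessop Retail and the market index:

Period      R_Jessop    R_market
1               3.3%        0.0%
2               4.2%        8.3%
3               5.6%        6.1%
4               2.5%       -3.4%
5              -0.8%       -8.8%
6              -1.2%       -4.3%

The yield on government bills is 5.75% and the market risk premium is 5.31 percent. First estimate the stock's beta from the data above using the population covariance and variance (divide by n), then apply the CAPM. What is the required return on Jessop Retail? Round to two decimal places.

Mean R_i = (3.3 + 4.2 + 5.6 + 2.5 − 0.8 − 1.2) / 6 = 2.2667%
Mean R_m = (0.0 + 8.3 + 6.1 − 3.4 − 8.8 − 4.3) / 6 = -0.3500%
Σ(R_i − R̄_i)(R_m − R̄_m) = 77.4800  ⇒  Cov = 77.4800 / 6 = 12.9133
Σ(R_m − R̄_m)² = 212.8550  ⇒  Var(R_m) = 212.8550 / 6 = 35.4758
β = Cov / Var(R_m) = 12.9133 / 35.4758 = 0.3640
E(R) = R_f + β × MRP = 5.75% + 0.3640 × 5.31% = 7.68%

7.68%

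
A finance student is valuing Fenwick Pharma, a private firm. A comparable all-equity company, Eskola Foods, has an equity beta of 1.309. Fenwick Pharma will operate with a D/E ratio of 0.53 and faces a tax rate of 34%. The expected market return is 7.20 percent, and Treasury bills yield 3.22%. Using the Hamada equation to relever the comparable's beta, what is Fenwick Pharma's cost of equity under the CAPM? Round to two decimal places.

β_L = β_U × [1 + (1 − t)(D/E)] = 1.309 × [1 + (1 − 0.34) × 0.53]
    = 1.309 × [1 + 0.66 × 0.53] = 1.309 × 1.3498 = 1.7669
MRP = 7.20% − 3.22% = 3.98%
E(R) = R_f + β_L × MRP = 3.22% + 1.7669 × 3.98% = 10.25%

10.25%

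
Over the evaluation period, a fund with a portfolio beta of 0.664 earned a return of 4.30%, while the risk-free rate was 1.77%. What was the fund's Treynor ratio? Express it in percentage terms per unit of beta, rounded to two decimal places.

3.81%

Treynor = (R_P − R_f) / β_P = (4.30% − 1.77%) / 0.6640 = 2.53% / 0.6640 = 3.81%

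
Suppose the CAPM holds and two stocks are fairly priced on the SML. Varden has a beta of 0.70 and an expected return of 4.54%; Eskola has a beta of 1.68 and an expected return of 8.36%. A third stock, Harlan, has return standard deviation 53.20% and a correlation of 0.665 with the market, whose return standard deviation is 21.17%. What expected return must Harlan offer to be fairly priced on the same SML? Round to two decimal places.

MRP = (8.36% − 4.54%) / (1.68 − 0.70) = 3.8980%
R_f = 4.54% − 0.70 × 3.8980% = 1.8114%
β_Harlan = ρ·σ_i/σ_m = 0.665 × 53.20 / 21.17 = 1.6711
E(R_Harlan) = R_f + β × MRP = 1.8114% + 1.6711 × 3.8980% = 8.33%

8.33%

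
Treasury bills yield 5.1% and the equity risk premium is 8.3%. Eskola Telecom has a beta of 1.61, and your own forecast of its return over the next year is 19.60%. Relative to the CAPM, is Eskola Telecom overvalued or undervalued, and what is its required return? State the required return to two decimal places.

Required return = R_f + β·MRP = 5.1% + 1.61 × 8.3% = 18.46%
Forecast 19.60% > required 18.46% → the stock plots above the SML → undervalued.

Undervalued; required return 18.46%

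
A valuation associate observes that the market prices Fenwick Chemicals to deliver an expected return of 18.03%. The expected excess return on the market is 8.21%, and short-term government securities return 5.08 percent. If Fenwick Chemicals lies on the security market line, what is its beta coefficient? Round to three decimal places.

1.577

β = (E(R) − R_f) / MRP = (18.03% − 5.08%) / 8.21% = 12.95% / 8.21% = 1.577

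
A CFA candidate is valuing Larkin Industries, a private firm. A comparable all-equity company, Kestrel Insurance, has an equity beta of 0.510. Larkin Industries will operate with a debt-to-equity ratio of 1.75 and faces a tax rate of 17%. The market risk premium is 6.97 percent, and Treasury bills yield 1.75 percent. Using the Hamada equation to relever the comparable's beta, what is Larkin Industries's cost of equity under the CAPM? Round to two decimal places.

β_L = β_U × [1 + (1 − t)(D/E)] = 0.510 × [1 + (1 − 0.17) × 1.75]
    = 0.510 × [1 + 0.83 × 1.75] = 0.510 × 2.4525 = 1.2508
E(R) = R_f + β_L × MRP = 1.75% + 1.2508 × 6.97% = 10.47%

10.47%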